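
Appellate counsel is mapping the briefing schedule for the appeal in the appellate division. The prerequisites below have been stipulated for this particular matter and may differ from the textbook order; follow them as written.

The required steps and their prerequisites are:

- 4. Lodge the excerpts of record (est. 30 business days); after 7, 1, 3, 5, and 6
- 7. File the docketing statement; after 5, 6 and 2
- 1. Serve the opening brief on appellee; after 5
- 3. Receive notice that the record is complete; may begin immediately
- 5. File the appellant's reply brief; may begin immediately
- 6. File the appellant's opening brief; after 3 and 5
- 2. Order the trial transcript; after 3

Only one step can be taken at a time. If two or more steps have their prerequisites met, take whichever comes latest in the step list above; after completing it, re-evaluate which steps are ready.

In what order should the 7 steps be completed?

5 and 3 have no prerequisites; 5 is listed later, so 5 is first.
1 now also ready, so the ready set is {3, 1}; 3 is listed later → 3.
2 and 6 now also ready, so the ready set is {2, 6, 1}; 2 is listed later → 2.
Ready: 6 and 1. 6 is listed later → 6.
7 now also ready, so the ready set is {1, 7}; 1 is listed later → 1.
7 is the only step now ready → 7.
That leaves 4 as the only ready step → 4.

5, 3, 2, 6, 1, 7, 4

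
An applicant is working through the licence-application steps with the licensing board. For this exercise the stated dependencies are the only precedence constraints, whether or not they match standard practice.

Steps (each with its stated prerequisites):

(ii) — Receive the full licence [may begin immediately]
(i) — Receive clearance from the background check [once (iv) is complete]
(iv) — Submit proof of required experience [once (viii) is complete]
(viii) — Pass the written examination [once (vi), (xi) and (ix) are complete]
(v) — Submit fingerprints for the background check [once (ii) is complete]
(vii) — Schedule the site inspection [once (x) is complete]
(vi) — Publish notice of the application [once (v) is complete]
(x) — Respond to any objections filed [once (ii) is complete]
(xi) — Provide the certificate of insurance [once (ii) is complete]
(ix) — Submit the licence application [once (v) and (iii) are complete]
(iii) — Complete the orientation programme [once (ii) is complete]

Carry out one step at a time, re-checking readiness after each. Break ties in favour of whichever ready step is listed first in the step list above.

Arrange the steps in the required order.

(ii) (v) (vi) (x) (vii) (xi) (iii) (ix) (viii) (iv) (i)

(ii) is the only step with nothing outstanding, so it goes first.
(v), (x), (xi) and (iii) are all available; (v) is listed earlier → (v).
(vi) now also ready, so the ready set is {(vi), (x), (xi), (iii)}; (vi) is listed earlier → (vi).
Now (x), (xi) and (iii) have their prerequisites met. (x) is listed earlier, so (x) next.
(vii) now also ready, so the ready set is {(vii), (xi), (iii)}; (vii) is listed earlier → (vii).
Ready: (xi) and (iii). (xi) is listed earlier → (xi).
Next only (iii) has its prerequisites met → (iii).
(ix) needed (v) and (iii), now all done → (ix).
(viii) needed (vi), (xi) and (ix), now all done → (viii).
That leaves (iv) as the only ready step → (iv).
(i) needed (iv), now all done → (i).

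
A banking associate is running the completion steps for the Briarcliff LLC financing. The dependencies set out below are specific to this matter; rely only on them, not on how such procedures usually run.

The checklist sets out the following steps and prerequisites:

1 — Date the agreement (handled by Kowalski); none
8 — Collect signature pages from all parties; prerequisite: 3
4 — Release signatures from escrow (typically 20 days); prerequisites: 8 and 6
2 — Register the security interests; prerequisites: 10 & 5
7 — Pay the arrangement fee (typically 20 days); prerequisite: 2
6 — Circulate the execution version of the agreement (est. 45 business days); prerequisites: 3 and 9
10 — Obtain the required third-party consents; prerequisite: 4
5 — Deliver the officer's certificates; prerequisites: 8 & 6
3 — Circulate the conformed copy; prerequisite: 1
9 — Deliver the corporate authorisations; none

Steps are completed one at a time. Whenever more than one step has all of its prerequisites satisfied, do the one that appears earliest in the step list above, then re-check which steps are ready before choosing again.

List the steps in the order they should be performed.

1 → 3 → 8 → 9 → 6 → 4 → 10 → 5 → 2 → 7

1 and 9 have no prerequisites; 1 is listed earlier, so 1 is first.
3 now also ready, so the ready set is {3, 9}; 3 is listed earlier → 3.
8 now also ready, so the ready set is {8, 9}; 8 is listed earlier → 8.
Next only 9 has its prerequisites met → 9.
6 is the only step now ready → 6.
Ready: 4 and 5. 4 is listed earlier → 4.
Ready: 10 and 5. 10 is listed earlier → 10.
5 needed 8 and 6, now all done → 5.
2 is the only step now ready → 2.
7 is the only step now ready → 7.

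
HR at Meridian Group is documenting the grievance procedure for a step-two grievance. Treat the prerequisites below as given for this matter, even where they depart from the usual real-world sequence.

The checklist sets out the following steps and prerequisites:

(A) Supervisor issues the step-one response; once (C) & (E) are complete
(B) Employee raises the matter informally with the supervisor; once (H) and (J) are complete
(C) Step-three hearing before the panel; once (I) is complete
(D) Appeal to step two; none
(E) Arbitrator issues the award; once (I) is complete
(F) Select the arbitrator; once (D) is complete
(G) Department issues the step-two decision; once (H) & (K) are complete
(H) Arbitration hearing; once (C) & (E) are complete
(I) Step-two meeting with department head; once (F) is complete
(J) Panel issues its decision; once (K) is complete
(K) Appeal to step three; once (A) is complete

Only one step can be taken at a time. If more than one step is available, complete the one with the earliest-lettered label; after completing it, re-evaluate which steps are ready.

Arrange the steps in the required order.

Only (D) has no prerequisites, so it is first.
(F) needed (D), now all done → (F).
That leaves (I) as the only ready step → (I).
Ready: (C) and (E). (C) has the earlier label → (C).
(E) is the only step now ready → (E).
Ready: (A) and (H). (A) has the earlier label → (A).
Ready: (H) and (K). (H) has the earlier label → (H).
That leaves (K) as the only ready step → (K).
Now (G) and (J) have their prerequisites met. (G) has the earlier label, so (G) next.
(J) is the only step now ready → (J).
That leaves (B) as the only ready step → (B).

(D), (F), (I), (C), (E), (A), (H), (K), (G), (J), (B)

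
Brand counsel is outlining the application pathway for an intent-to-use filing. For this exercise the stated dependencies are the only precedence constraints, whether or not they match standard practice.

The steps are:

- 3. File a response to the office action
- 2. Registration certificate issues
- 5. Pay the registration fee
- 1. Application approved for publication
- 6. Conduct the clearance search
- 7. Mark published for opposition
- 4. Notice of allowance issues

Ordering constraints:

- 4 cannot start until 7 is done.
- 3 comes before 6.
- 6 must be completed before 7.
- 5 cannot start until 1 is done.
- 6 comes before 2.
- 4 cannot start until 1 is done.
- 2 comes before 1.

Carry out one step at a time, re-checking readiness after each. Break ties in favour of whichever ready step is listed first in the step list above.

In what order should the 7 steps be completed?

3 is the only step with nothing outstanding, so it goes first.
6 needed 3, now all done → 6.
Ready: 2 and 7. 2 is listed earlier → 2.
Now 1 and 7 have their prerequisites met. 1 is listed earlier, so 1 next.
5 now also ready, so the ready set is {5, 7}; 5 is listed earlier → 5.
7 needed 6, now all done → 7.
4 is the only step now ready → 4.

3, 6, 2, 1, 5, 7, 4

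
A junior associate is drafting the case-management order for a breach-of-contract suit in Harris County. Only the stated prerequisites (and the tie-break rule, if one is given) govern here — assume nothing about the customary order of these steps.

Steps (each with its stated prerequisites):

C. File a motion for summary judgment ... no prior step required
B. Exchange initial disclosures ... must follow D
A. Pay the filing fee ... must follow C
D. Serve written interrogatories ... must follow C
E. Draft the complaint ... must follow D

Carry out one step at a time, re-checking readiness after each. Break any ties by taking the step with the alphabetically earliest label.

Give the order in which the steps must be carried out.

C is the only step with nothing outstanding, so it goes first.
Now A and D have their prerequisites met. A has the earlier label, so A next.
Next only D has its prerequisites met → D.
Ready: B and E. B has the earlier label → B.
E needed D, now all done → E.

C → A → D → B → E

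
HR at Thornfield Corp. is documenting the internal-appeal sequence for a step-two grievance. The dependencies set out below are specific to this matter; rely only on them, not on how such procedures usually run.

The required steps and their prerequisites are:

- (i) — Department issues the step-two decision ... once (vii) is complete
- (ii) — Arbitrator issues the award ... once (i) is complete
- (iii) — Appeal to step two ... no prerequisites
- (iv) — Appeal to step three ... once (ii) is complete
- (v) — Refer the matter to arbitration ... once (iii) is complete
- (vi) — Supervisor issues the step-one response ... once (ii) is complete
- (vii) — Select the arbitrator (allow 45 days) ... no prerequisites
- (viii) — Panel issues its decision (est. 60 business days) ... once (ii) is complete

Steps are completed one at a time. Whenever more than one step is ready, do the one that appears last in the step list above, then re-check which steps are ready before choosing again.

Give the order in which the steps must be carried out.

(vii) → (iii) → (v) → (i) → (ii) → (viii) → (vi) → (iv)

Nothing is required for (vii) and (iii). (vii) is listed later → (vii) first.
(iii) and (i) are both available; (iii) is listed later → (iii).
(v) now also ready, so the ready set is {(v), (i)}; (v) is listed later → (v).
(i) needed (vii), now all done → (i).
(ii) needed (i), now all done → (ii).
Ready: (viii), (vi) and (iv). (viii) is listed later → (viii).
(vi) and (iv) are both available; (vi) is listed later → (vi).
(iv) needed (ii), now all done → (iv).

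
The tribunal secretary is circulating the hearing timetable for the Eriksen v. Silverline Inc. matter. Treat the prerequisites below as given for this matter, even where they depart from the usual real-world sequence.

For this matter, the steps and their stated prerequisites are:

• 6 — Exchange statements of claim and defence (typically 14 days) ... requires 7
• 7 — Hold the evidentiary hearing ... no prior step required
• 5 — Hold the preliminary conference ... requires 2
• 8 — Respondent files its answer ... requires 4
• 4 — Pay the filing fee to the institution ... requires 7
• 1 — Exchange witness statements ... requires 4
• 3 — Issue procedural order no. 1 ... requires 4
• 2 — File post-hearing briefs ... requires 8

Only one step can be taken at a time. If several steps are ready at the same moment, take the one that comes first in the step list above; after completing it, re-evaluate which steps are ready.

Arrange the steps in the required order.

7 → 6 → 4 → 8 → 1 → 3 → 2 → 5

Only 7 has no prerequisites, so it is first.
6 and 4 are both available; 6 is listed earlier → 6.
4 needed 7, now all done → 4.
8, 1 and 3 are all available; 8 is listed earlier → 8.
1, 3 and 2 are all available; 1 is listed earlier → 1.
Ready: 3 and 2. 3 is listed earlier → 3.
That leaves 2 as the only ready step → 2.
Next only 5 has its prerequisites met → 5.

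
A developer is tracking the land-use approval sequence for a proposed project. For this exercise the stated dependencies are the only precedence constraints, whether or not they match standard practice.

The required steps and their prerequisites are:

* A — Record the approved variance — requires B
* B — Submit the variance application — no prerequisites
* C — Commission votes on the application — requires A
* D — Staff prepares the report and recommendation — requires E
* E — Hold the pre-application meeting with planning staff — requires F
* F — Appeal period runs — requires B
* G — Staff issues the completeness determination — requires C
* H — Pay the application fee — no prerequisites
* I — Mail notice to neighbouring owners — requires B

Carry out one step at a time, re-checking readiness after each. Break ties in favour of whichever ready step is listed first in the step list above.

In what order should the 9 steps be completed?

B, A, C, F, E, D, G, H, I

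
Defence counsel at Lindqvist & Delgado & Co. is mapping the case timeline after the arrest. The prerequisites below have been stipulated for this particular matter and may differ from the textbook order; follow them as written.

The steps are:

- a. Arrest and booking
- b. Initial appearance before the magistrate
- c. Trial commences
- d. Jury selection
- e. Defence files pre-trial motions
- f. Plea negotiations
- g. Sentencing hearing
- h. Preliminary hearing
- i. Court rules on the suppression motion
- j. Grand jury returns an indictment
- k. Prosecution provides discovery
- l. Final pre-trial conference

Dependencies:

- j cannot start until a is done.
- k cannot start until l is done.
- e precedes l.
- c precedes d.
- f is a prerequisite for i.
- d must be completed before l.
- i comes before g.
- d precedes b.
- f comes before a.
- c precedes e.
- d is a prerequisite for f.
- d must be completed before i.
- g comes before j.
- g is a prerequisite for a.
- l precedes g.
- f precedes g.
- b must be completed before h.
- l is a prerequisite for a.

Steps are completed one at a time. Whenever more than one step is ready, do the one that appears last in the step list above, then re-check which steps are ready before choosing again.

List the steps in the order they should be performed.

c → e → d → l → k → f → i → g → b → h → a → j

c has no prerequisites → c first.
Now e and d have their prerequisites met. e is listed later, so e next.
d needed c, now all done → d.
Now l, f and b have their prerequisites met. l is listed later, so l next.
k, f and b are all available; k is listed later → k.
Now f and b have their prerequisites met. f is listed later, so f next.
i now also ready, so the ready set is {i, b}; i is listed later → i.
g now also ready, so the ready set is {g, b}; g is listed later → g.
a now also ready, so the ready set is {b, a}; b is listed later → b.
Ready: h and a. h is listed later → h.
Next only a has its prerequisites met → a.
j needed g and a, now all done → j.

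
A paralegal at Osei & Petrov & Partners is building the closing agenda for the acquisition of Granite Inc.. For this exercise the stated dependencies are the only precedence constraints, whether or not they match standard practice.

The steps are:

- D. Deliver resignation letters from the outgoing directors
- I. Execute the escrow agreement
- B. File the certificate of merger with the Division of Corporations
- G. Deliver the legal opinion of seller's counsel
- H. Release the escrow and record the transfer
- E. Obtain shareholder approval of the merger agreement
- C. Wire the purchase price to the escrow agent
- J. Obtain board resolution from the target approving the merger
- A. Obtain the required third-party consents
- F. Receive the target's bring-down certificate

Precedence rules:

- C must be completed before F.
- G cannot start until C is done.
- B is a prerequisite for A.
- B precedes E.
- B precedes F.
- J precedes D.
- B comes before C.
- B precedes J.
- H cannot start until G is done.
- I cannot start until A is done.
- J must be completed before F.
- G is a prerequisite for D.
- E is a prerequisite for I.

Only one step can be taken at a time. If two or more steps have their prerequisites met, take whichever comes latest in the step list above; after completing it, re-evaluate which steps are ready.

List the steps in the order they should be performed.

B is the only step with nothing outstanding, so it goes first.
Ready: A, J, C and E. A is listed later → A.
J, C and E are all available; J is listed later → J.
Ready: C and E. C is listed later → C.
F and G now also ready, so the ready set is {F, E, G}; F is listed later → F.
Ready: E and G. E is listed later → E.
I now also ready, so the ready set is {G, I}; G is listed later → G.
H and D now also ready, so the ready set is {H, I, D}; H is listed later → H.
Now I and D have their prerequisites met. I is listed later, so I next.
D needed J and G, now all done → D.

B → A → J → C → F → E → G → H → I → D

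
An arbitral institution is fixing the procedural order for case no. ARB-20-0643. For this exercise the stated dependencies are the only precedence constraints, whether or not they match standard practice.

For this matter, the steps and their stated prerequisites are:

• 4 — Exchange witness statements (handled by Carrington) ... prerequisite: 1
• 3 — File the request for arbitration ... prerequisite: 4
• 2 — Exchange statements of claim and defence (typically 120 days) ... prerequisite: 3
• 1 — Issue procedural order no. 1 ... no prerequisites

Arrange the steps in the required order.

1, 4, 3, 2

1 has no prerequisites → 1 first.
4 needed 1, now all done → 4.
Next only 3 has its prerequisites met → 3.
2 is the only step now ready → 2.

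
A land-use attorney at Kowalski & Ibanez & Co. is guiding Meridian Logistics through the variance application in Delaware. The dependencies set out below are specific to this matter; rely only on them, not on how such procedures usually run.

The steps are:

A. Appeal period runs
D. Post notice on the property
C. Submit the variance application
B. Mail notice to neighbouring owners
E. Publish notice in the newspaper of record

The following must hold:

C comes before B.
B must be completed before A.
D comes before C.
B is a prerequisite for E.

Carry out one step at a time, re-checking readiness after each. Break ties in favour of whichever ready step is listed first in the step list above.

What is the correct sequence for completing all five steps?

D has no prerequisites → D first.
That leaves C as the only ready step → C.
B needed C, now all done → B.
Ready: A and E. A is listed earlier → A.
That leaves E as the only ready step → E.

D, C, B, A, E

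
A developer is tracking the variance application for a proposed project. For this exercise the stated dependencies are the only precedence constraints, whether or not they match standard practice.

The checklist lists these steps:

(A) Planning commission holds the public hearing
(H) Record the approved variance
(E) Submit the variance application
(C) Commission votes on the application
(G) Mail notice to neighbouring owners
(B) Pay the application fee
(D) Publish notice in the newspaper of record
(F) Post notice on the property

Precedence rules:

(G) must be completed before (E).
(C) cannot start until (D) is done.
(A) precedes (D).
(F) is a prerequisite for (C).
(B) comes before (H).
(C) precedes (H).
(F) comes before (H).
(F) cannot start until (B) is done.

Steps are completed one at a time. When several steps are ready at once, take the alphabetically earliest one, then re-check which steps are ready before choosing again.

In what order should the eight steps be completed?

(A) (B) (D) (F) (C) (G) (E) (H)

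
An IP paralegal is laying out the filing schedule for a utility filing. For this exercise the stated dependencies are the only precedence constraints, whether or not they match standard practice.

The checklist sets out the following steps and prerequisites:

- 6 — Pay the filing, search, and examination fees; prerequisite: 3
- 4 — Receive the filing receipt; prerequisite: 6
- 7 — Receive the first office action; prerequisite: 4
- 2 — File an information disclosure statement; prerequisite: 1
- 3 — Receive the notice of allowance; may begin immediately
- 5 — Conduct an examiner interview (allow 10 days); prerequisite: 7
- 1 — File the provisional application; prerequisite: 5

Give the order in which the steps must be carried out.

3 6 4 7 5 1 2

Only 3 has no prerequisites, so it is first.
6 needed 3, now all done → 6.
4 needed 6, now all done → 4.
7 is the only step now ready → 7.
Next only 5 has its prerequisites met → 5.
1 is the only step now ready → 1.
That leaves 2 as the only ready step → 2.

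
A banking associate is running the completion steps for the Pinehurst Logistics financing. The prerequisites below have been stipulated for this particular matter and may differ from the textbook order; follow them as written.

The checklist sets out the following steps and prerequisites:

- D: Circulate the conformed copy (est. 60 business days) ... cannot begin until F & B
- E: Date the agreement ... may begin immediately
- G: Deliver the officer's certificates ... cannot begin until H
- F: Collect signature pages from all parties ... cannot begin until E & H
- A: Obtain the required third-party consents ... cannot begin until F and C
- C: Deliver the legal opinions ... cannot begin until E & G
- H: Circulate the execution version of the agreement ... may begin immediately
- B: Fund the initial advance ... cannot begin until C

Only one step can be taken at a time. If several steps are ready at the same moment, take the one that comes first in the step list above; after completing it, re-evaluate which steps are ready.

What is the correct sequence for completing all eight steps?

E → H → G → F → C → A → B → D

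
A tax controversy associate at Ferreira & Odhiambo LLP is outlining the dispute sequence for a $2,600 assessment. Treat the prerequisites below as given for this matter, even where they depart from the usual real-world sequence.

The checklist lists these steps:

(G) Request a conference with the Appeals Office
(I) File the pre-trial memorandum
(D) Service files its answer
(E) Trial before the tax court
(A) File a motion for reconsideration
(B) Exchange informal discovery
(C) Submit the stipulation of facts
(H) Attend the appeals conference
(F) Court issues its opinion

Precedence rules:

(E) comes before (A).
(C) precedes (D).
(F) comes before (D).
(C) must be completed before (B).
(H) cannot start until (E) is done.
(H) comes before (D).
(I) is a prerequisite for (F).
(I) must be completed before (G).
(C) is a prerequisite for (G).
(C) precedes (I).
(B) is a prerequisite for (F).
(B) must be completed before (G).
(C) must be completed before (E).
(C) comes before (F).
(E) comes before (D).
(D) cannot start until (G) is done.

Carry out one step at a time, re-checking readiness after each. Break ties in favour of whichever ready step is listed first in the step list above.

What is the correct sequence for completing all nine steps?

(C), (I), (E), (A), (B), (G), (H), (F), (D)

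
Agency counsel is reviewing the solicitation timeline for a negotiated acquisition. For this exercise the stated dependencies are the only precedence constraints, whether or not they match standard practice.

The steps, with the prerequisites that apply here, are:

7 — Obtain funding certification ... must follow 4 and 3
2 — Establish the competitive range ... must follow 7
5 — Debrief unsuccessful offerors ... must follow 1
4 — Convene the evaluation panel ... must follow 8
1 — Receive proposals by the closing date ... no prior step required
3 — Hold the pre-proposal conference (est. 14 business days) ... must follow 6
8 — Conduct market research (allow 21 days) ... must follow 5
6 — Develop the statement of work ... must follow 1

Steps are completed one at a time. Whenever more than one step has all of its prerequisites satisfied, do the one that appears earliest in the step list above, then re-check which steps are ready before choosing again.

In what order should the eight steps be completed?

1, 5, 8, 4, 6, 3, 7, 2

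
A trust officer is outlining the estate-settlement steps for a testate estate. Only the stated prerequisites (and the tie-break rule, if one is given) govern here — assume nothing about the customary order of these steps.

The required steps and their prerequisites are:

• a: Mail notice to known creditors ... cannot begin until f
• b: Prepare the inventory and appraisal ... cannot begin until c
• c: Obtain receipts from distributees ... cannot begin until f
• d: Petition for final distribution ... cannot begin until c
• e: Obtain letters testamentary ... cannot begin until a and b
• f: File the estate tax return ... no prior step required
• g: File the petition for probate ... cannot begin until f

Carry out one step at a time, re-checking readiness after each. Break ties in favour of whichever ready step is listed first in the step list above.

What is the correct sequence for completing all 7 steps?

f, a, c, b, d, e, g

f is the only step with nothing outstanding, so it goes first.
a, c and g are all available; a is listed earlier → a.
c and g are both available; c is listed earlier → c.
b and d now also ready, so the ready set is {b, d, g}; b is listed earlier → b.
e now also ready, so the ready set is {d, e, g}; d is listed earlier → d.
e and g are both available; e is listed earlier → e.
g needed f, now all done → g.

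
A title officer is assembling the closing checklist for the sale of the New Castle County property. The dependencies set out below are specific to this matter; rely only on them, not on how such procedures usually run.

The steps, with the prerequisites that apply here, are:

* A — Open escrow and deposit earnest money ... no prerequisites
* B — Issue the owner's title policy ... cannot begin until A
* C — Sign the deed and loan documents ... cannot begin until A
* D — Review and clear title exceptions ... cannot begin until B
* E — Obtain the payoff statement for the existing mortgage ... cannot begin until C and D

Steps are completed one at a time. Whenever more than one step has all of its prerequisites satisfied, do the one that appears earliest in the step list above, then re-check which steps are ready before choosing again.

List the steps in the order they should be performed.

A is the only step with nothing outstanding, so it goes first.
B and C are both available; B is listed earlier → B.
D now also ready, so the ready set is {C, D}; C is listed earlier → C.
D is the only step now ready → D.
E needed C and D, now all done → E.

A, B, C, D, E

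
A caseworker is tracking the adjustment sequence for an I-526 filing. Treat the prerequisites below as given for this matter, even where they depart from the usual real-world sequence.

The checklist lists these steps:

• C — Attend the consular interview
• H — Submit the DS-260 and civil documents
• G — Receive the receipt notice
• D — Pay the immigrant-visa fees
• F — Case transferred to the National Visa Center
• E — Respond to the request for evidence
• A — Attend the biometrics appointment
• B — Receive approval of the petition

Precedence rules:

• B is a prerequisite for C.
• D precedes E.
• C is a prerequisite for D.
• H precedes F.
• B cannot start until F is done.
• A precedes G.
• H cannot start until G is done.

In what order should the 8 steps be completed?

Only A has no prerequisites, so it is first.
That leaves G as the only ready step → G.
H is the only step now ready → H.
Next only F has its prerequisites met → F.
That leaves B as the only ready step → B.
C needed B, now all done → C.
D needed C, now all done → D.
That leaves E as the only ready step → E.

A, G, H, F, B, C, D, E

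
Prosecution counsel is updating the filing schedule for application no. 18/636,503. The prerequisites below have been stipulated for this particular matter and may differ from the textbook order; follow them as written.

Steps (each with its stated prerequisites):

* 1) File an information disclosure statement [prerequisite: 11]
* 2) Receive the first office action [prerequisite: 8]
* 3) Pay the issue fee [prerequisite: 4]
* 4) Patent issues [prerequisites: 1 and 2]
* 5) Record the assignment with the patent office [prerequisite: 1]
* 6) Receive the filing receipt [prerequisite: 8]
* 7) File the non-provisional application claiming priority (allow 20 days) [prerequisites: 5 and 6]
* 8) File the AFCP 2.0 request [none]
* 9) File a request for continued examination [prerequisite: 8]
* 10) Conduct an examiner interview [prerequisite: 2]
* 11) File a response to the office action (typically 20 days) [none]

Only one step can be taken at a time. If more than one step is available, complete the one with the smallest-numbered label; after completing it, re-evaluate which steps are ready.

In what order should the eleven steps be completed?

8, 2, 6, 9, 10, 11, 1, 4, 3, 5, 7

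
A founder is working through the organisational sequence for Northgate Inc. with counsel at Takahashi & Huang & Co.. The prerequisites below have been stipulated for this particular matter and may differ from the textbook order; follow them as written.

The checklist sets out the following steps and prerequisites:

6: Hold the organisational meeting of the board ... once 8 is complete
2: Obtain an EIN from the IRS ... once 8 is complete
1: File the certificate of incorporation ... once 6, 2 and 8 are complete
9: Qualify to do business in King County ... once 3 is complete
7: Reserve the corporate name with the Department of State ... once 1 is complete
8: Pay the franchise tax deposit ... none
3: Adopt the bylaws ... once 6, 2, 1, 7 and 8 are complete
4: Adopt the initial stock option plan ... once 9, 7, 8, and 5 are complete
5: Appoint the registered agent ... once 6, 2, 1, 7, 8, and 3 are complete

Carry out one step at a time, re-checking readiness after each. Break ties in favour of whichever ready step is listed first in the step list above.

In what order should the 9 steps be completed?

8 → 6 → 2 → 1 → 7 → 3 → 9 → 5 → 4

8 is the only step with nothing outstanding, so it goes first.
6 and 2 are both available; 6 is listed earlier → 6.
2 needed 8, now all done → 2.
That leaves 1 as the only ready step → 1.
7 is the only step now ready → 7.
3 needed 6, 2, 1, 7 and 8, now all done → 3.
Now 9 and 5 have their prerequisites met. 9 is listed earlier, so 9 next.
5 needed 6, 2, 1, 7, 8 and 3, now all done → 5.
Next only 4 has its prerequisites met → 4.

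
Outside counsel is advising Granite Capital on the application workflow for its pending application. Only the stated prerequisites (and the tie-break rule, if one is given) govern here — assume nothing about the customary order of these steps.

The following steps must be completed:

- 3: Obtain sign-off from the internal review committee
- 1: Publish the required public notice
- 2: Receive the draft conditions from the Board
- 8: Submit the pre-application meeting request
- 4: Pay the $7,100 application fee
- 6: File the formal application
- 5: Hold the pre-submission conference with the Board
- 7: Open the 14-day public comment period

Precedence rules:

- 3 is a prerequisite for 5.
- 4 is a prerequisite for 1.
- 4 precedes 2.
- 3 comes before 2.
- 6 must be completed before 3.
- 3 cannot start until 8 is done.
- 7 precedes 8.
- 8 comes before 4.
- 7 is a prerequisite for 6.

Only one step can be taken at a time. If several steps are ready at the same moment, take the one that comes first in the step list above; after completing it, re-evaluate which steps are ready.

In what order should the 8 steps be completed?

7 8 4 1 6 3 2 5

7 has no prerequisites → 7 first.
Ready: 8 and 6. 8 is listed earlier → 8.
Ready: 4 and 6. 4 is listed earlier → 4.
1 now also ready, so the ready set is {1, 6}; 1 is listed earlier → 1.
6 needed 7, now all done → 6.
Next only 3 has its prerequisites met → 3.
Now 2 and 5 have their prerequisites met. 2 is listed earlier, so 2 next.
That leaves 5 as the only ready step → 5.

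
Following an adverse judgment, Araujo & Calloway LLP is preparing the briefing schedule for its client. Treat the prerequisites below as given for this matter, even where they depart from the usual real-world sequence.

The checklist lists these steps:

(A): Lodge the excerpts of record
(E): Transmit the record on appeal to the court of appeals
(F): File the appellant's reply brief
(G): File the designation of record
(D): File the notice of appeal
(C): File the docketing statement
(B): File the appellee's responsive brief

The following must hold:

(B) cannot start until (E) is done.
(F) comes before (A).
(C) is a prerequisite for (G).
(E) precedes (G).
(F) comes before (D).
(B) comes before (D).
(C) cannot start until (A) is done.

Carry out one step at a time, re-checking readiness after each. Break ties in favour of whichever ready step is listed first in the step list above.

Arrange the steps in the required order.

(E) → (F) → (A) → (C) → (G) → (B) → (D)

Nothing is required for (E) and (F). (E) is listed earlier → (E) first.
(F) and (B) are both available; (F) is listed earlier → (F).
(A) and (B) are both available; (A) is listed earlier → (A).
(C) and (B) are both available; (C) is listed earlier → (C).
(G) now also ready, so the ready set is {(G), (B)}; (G) is listed earlier → (G).
Next only (B) has its prerequisites met → (B).
(D) needed (F) and (B), now all done → (D).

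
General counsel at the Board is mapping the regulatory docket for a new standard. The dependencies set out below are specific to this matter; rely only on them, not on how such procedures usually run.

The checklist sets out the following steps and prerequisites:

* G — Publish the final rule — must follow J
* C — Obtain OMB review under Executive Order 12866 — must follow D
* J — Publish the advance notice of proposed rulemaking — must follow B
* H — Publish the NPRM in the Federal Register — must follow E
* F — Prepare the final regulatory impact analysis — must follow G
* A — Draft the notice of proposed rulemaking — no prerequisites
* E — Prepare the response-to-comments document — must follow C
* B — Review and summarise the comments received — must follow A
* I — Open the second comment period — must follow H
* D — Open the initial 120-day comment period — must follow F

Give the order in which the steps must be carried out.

A is the only step with nothing outstanding, so it goes first.
That leaves B as the only ready step → B.
J needed B, now all done → J.
Next only G has its prerequisites met → G.
F is the only step now ready → F.
Next only D has its prerequisites met → D.
C needed D, now all done → C.
E needed C, now all done → E.
H is the only step now ready → H.
I needed H, now all done → I.

A B J G F D C E H I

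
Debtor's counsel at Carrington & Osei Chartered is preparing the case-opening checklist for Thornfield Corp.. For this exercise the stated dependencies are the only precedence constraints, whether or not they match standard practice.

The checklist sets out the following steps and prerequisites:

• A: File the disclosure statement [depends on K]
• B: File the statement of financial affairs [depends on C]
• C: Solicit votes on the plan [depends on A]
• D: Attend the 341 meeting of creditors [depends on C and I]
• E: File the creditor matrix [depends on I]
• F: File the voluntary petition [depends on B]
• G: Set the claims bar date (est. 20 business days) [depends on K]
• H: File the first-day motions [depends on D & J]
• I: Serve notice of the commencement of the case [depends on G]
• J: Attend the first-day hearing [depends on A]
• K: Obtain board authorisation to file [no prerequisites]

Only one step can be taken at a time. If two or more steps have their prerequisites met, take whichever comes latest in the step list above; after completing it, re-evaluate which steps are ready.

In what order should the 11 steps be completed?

K, G, I, E, A, J, C, D, H, B, F

K has no prerequisites → K first.
Ready: G and A. G is listed later → G.
I and A are both available; I is listed later → I.
E and A are both available; E is listed later → E.
A needed K, now all done → A.
Ready: J and C. J is listed later → J.
C needed A, now all done → C.
Now D and B have their prerequisites met. D is listed later, so D next.
H now also ready, so the ready set is {H, B}; H is listed later → H.
B needed C, now all done → B.
F needed B, now all done → F.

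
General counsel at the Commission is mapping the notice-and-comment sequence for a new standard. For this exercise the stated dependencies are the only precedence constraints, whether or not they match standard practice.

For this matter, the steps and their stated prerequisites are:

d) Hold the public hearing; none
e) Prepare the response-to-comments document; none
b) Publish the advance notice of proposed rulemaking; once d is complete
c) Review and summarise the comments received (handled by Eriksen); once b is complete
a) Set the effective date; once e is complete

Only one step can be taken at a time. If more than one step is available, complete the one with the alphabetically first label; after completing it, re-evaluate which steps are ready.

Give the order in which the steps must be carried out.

d, b, c, e, a

d and e have no prerequisites; d has the earlier label, so d is first.
Now b and e have their prerequisites met. b has the earlier label, so b next.
c and e are both available; c has the earlier label → c.
e is the only step now ready → e.
That leaves a as the only ready step → a.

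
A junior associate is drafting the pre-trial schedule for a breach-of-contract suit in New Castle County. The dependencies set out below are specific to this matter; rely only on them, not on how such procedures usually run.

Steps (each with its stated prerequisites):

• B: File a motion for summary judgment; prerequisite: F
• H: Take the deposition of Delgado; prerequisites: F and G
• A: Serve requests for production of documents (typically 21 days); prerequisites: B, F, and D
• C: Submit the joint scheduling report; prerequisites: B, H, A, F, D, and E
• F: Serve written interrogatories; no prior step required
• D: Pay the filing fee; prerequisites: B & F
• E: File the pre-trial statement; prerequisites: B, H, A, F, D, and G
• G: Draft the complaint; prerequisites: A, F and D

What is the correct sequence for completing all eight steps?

F → B → D → A → G → H → E → C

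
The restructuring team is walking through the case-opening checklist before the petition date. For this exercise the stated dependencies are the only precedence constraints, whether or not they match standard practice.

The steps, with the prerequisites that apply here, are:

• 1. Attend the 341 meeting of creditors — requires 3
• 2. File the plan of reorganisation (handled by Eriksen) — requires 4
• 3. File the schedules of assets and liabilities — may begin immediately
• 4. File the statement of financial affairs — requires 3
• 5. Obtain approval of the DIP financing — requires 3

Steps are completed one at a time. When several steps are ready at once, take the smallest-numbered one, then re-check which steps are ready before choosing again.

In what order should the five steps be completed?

3 has no prerequisites → 3 first.
Now 1, 4 and 5 have their prerequisites met. 1 has the earlier label, so 1 next.
Now 4 and 5 have their prerequisites met. 4 has the earlier label, so 4 next.
Now 2 and 5 have their prerequisites met. 2 has the earlier label, so 2 next.
Next only 5 has its prerequisites met → 5.

3, 1, 4, 2, 5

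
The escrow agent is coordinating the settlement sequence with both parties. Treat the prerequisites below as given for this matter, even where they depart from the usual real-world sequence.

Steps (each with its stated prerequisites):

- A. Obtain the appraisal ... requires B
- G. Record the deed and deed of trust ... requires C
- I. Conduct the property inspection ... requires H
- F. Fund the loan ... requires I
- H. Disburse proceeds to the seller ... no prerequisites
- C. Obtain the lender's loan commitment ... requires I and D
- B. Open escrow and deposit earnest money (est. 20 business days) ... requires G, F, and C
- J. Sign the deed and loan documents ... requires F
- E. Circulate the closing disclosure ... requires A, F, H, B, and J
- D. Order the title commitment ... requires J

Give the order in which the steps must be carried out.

H, I, F, J, D, C, G, B, A, E

Only H has no prerequisites, so it is first.
I needed H, now all done → I.
That leaves F as the only ready step → F.
J is the only step now ready → J.
That leaves D as the only ready step → D.
C needed I and D, now all done → C.
G is the only step now ready → G.
B is the only step now ready → B.
A is the only step now ready → A.
E needed A, F, H, B and J, now all done → E.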